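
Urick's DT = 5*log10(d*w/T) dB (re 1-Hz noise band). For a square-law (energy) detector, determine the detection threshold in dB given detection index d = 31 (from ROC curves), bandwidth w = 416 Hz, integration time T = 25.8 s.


DT = 5*log10(d*w/T) = 5*log10(31 * 416 / 25.8) = 5*log10(499.84) = 13.49

13.49 dB


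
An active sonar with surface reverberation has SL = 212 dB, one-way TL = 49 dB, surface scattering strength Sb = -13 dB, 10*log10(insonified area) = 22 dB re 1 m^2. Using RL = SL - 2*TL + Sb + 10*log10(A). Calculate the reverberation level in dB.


RL = SL - 2*TL + Sb + 10*log10(A) = 212 - 2*49 + (-13) + 22 = 123

123 dB


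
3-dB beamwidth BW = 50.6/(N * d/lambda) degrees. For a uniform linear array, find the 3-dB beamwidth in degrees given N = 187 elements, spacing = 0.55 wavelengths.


0.49 deg


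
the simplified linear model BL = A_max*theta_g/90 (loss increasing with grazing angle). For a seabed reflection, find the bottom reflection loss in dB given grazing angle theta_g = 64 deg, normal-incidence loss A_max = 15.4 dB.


BL = A_max * theta_g / 90 = 15.4 * 64 / 90 = 10.95

10.95 dB


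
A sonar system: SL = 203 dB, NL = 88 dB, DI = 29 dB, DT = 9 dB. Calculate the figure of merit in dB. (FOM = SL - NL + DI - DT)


FOM = SL - NL + DI - DT = 203 - 88 + 29 - 9 = 135

135 dB


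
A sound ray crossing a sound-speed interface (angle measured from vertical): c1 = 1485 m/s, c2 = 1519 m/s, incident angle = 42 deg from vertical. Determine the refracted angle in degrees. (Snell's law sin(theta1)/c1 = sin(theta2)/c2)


sin(theta2) = (c2/c1)*sin(theta1) = (1519/1485)*sin(42 deg) = 0.68445
theta2 = arcsin(0.68445) = 43.19

43.19 deg


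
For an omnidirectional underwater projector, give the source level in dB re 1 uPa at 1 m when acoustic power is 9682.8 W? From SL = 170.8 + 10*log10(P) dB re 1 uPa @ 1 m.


SL = 170.8 + 10*log10(9682.8) = 170.8 + 39.86 = 210.66

210.66 dB


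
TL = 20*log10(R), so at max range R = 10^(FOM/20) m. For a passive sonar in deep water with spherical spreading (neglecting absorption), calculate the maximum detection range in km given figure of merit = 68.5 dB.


At max range FOM = TL, so 20*log10(R) = 68.5
R = 10^(68.5/20) = 2660.73 m = 2.66 km

2.66 km


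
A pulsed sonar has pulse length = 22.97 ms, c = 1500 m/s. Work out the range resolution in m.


17.2275 m


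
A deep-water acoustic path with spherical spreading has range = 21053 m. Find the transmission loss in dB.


TL = 20*log10(21053) = 86.47

86.47 dB


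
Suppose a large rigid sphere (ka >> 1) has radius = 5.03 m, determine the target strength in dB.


8.01 dB


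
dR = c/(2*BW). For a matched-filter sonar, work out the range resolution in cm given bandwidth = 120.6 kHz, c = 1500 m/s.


dR = c/(2*BW) = 1500 / (2 * 120.6e3) = 0.0062 m = 0.62 cm

0.62 cm


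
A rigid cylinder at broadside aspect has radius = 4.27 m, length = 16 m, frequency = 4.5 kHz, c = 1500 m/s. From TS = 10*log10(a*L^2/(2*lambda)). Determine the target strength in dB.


lambda = 1500/4500 = 0.33333 m
TS = 10*log10(4.27*16^2/(2*0.33333)) = 32.15

32.15 dB


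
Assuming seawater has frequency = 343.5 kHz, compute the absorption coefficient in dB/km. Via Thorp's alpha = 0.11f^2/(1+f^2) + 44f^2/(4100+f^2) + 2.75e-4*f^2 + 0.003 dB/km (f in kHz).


75.083 dB/km


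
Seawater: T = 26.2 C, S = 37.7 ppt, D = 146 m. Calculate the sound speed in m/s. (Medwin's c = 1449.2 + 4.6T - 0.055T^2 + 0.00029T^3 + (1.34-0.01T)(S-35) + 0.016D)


1542.43 m/s


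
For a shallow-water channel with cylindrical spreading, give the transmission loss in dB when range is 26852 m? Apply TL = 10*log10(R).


TL = 10*log10(26852) = 44.29

44.29 dB


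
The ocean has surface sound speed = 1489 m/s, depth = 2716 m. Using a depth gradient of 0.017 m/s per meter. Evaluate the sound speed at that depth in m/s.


c = 1489 + 0.017 * 2716 = 1535.172

1535.172 m/s


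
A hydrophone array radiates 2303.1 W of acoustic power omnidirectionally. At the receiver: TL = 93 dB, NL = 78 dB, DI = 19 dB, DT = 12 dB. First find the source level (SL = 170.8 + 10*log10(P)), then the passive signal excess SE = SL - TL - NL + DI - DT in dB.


Step 1: SL = 170.8 + 10*log10(2303.1) = 204.42 dB
Step 2: SE = SL - TL - NL + DI - DT = 204.42 - 93 - 78 + 19 - 12 = 40.42

40.42 dB


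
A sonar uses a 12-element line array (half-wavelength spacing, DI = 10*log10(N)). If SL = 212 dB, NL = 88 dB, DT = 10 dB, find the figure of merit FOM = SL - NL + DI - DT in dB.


Step 1: DI = 10*log10(12) = 10.79 dB
Step 2: FOM = SL - NL + DI - DT = 212 - 88 + 10.79 - 10 = 124.79

124.79 dB


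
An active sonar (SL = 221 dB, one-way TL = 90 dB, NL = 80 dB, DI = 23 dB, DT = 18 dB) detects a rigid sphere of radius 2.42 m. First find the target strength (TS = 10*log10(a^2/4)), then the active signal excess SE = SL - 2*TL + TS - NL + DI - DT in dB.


Step 1: TS = 10*log10(2.42^2/4) = 1.66 dB
Step 2: SE = SL - 2*TL + TS - NL + DI - DT = 221 - 2*90 + (1.66) - 80 + 23 - 18 = -32.34

-32.34 dB


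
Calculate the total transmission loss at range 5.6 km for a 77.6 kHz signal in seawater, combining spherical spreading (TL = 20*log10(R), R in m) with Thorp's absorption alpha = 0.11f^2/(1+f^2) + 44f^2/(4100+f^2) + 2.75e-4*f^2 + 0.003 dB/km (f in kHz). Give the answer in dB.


Step 1 (Thorp): alpha = 0.11*6021.76/(1+6021.76) + 44*6021.76/(4100+6021.76) + 2.75e-4*6021.76 + 0.003 = 27.946 dB/km
Step 2: TL_spread = 20*log10(5600) = 74.96 dB
Step 3: TL_abs = alpha*R = 27.946 * 5.6 = 156.5 dB
Step 4: TL_total = 74.96 + 156.5 = 231.46

231.46 dB


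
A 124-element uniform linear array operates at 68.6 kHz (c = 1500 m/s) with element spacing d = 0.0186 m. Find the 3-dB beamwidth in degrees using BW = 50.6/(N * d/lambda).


Step 1: lambda = 1500/68600 = 0.02187 m
Step 2: d/lambda = 0.0186/0.02187 = 0.8505
Step 3: BW = 50.6/(N * d/lambda) = 50.6/(124 * 0.8505) = 0.48

0.48 deg


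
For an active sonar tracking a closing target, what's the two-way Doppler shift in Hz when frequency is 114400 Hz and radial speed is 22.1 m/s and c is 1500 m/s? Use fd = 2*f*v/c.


3370.99 Hz


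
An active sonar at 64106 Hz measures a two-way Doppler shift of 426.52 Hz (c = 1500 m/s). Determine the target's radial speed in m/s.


4.99 m/s


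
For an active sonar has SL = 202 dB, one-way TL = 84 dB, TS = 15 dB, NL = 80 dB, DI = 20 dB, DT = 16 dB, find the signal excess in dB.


SE = SL - 2*TL + TS - NL + DI - DT = 202 - 2*84 + (15) - 80 + 20 - 16 = -27

-27 dB


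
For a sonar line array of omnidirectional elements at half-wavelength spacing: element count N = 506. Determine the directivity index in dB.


DI = 10*log10(506) = 27.04

27.04 dB


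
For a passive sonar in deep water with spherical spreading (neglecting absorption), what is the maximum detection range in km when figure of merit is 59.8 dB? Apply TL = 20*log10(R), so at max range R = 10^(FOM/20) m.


0.98 km


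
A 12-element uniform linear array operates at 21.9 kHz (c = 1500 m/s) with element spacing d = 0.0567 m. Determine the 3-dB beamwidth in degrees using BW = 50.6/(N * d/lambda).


5.09 deg


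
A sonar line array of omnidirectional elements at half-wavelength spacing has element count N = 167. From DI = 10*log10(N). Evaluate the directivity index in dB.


22.23 dB


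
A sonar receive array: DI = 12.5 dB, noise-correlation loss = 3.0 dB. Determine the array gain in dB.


AG = DI - L_corr = 12.5 - 3.0 = 9.5

9.5 dB


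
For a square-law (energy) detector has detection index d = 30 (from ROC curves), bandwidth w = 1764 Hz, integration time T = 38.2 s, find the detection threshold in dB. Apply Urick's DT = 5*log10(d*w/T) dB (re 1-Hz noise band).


DT = 5*log10(d*w/T) = 5*log10(30 * 1764 / 38.2) = 5*log10(1385.34) = 15.71

15.71 dB


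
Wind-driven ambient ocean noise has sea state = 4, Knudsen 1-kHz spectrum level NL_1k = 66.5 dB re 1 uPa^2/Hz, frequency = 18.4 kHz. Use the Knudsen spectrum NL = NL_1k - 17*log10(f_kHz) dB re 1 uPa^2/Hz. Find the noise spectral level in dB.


NL = NL_1k - 17*log10(f_kHz) = 66.5 - 17*log10(18.4) = 66.5 - (21.5) = 45.0

45.0 dB


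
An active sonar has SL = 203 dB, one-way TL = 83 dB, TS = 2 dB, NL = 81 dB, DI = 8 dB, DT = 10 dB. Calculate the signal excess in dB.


-44 dB


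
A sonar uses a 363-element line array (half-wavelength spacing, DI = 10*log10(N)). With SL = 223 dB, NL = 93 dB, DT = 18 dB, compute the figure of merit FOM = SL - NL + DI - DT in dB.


Step 1: DI = 10*log10(363) = 25.6 dB
Step 2: FOM = SL - NL + DI - DT = 223 - 93 + 25.6 - 18 = 137.6

137.6 dB


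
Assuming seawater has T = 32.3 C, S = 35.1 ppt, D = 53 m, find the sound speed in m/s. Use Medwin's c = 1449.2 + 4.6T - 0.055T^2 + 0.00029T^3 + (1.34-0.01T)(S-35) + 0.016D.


c = 1449.2 + 4.6*32.3 - 0.055*32.3^2 + 0.00029*32.3^3 + (1.34 - 0.01*32.3)*(35.1 - 35) + 0.016*53 = 1551.12

1551.12 m/s


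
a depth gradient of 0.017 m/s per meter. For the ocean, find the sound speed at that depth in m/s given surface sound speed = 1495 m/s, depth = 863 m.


c = 1495 + 0.017 * 863 = 1509.671

1509.671 m/s


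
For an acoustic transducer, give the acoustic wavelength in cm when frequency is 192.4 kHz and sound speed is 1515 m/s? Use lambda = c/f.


lambda = c/f = 1515 / 192400 = 0.0079 m = 0.79 cm

0.79 cm


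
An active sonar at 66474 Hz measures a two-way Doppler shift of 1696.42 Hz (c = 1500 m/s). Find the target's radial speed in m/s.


From fd = 2*f*v/c, v = c*fd/(2*f) = 1500 * 1696.42 / (2*66474) = 19.14

19.14 m/s


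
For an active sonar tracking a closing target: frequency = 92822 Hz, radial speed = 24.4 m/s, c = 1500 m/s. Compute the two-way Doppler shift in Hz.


fd = 2*f*v/c = 2 * 92822 * 24.4 / 1500 = 3019.81

3019.81 Hz


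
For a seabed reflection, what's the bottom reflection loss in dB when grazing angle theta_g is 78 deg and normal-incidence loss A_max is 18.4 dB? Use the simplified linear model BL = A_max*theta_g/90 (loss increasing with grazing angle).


15.95 dB


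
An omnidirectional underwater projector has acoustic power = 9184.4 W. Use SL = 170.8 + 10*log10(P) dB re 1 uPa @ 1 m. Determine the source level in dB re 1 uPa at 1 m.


SL = 170.8 + 10*log10(9184.4) = 170.8 + 39.63 = 210.43

210.43 dB


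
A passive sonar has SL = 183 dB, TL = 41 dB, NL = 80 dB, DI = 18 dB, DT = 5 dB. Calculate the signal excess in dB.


SE = SL - TL - NL + DI - DT = 183 - 41 - 80 + 18 - 5 = 75

75 dB


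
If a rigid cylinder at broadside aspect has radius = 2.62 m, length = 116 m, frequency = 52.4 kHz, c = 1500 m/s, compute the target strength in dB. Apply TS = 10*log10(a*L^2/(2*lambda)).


lambda = 1500/52400 = 0.02863 m
TS = 10*log10(2.62*116^2/(2*0.02863)) = 57.89

57.89 dB


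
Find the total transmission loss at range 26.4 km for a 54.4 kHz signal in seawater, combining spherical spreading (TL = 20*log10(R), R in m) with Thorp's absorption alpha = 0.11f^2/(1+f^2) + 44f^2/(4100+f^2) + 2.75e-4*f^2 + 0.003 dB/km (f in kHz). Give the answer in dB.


Step 1 (Thorp): alpha = 0.11*2959.36/(1+2959.36) + 44*2959.36/(4100+2959.36) + 2.75e-4*2959.36 + 0.003 = 19.3721 dB/km
Step 2: TL_spread = 20*log10(26400) = 88.43 dB
Step 3: TL_abs = alpha*R = 19.3721 * 26.4 = 511.42 dB
Step 4: TL_total = 88.43 + 511.42 = 599.85

599.85 dB


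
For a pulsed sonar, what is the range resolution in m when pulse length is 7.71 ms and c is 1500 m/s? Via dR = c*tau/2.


dR = c*tau/2 = 1500 * 7.71e-3 / 2 = 5.7825

5.7825 m


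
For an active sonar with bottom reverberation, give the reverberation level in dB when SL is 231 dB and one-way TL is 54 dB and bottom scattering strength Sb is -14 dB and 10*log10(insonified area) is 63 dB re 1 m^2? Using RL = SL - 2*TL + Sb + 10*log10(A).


RL = SL - 2*TL + Sb + 10*log10(A) = 231 - 2*54 + (-14) + 63 = 172

172 dB


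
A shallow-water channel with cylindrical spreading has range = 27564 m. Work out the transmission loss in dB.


TL = 10*log10(27564) = 44.4

44.4 dB


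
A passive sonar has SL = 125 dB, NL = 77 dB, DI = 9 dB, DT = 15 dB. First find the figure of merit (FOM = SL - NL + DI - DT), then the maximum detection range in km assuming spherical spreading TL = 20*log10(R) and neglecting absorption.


Step 1: FOM = SL - NL + DI - DT = 125 - 77 + 9 - 15 = 42 dB
Step 2: at max range FOM = TL = 20*log10(R), so R = 10^(42/20) = 125.89 m = 0.13 km

0.13 km


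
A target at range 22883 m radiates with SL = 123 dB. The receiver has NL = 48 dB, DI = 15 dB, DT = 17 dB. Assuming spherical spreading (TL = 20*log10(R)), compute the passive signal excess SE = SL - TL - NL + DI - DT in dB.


Step 1: TL = 20*log10(22883) = 87.19 dB
Step 2: SE = 123 - 87.19 - 48 + 15 - 17 = -14.19

-14.19 dB


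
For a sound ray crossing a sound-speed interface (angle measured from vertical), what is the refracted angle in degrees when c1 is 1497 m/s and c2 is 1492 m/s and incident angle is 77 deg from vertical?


sin(theta2) = (c2/c1)*sin(theta1) = (1492/1497)*sin(77 deg) = 0.97112
theta2 = arcsin(0.97112) = 76.2

76.2 deg


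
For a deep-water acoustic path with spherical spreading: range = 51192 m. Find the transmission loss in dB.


TL = 20*log10(51192) = 94.18

94.18 dB


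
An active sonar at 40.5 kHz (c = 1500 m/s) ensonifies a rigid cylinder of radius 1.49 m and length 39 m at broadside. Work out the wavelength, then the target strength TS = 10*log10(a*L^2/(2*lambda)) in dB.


Step 1: lambda = c/f = 1500/40500 = 0.03704 m
Step 2: TS = 10*log10(a*L^2/(2*lambda)) = 10*log10(1.49*39^2/(2*0.03704)) = 44.86

44.86 dB


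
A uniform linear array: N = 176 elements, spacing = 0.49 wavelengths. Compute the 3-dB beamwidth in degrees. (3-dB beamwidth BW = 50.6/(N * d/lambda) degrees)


0.59 deg


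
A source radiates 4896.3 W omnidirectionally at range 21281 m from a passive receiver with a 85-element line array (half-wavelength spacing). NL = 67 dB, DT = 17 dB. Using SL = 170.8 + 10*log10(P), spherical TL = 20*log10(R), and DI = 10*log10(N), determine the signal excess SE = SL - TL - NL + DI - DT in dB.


Step 1: SL = 170.8 + 10*log10(4896.3) = 207.7 dB
Step 2: TL = 20*log10(21281) = 86.56 dB
Step 3: DI = 10*log10(85) = 19.29 dB
Step 4: SE = SL - TL - NL + DI - DT = 207.7 - 86.56 - 67 + 19.29 - 17 = 56.43

56.43 dB


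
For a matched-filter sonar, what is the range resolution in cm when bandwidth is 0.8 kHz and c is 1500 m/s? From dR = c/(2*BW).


dR = c/(2*BW) = 1500 / (2 * 0.8e3) = 0.9375 m = 93.75 cm

93.75 cm


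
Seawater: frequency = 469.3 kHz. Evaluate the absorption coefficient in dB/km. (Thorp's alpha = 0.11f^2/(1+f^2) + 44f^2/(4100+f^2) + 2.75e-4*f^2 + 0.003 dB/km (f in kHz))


f^2 = 220242.49
alpha = 0.11*220242.49/(1+220242.49) + 44*220242.49/(4100+220242.49) + 2.75e-4*220242.49 + 0.003 = 103.876

103.876 dB/km


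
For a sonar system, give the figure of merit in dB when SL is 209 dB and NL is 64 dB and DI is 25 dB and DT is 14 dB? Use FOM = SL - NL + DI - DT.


FOM = SL - NL + DI - DT = 209 - 64 + 25 - 14 = 156

156 dB


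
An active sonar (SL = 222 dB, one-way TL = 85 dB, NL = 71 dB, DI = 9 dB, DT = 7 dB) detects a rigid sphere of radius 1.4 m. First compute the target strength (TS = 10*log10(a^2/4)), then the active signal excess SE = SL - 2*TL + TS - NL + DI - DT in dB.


Step 1: TS = 10*log10(1.4^2/4) = -3.1 dB
Step 2: SE = SL - 2*TL + TS - NL + DI - DT = 222 - 2*85 + (-3.1) - 71 + 9 - 7 = -20.1

-20.1 dB


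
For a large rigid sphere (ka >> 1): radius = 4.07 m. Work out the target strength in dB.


TS = 10*log10(4.07^2 / 4) = 10*log10(4.141225) = 6.17

6.17 dB


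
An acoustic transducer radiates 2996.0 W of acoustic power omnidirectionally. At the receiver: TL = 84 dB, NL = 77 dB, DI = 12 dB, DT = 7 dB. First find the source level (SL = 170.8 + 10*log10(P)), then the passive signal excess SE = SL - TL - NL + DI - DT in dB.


Step 1: SL = 170.8 + 10*log10(2996.0) = 205.57 dB
Step 2: SE = SL - TL - NL + DI - DT = 205.57 - 84 - 77 + 12 - 7 = 49.57

49.57 dB


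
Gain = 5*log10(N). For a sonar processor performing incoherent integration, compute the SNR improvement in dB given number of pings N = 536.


Gain = 5*log10(536) = 13.65

13.65 dB


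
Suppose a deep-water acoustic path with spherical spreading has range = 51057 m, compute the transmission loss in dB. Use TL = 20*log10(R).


TL = 20*log10(51057) = 94.16

94.16 dB


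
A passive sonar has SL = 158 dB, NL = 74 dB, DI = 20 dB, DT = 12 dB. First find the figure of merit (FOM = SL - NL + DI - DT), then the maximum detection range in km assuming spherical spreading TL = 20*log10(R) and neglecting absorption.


Step 1: FOM = SL - NL + DI - DT = 158 - 74 + 20 - 12 = 92 dB
Step 2: at max range FOM = TL = 20*log10(R), so R = 10^(92/20) = 39810.72 m = 39.81 km

39.81 km


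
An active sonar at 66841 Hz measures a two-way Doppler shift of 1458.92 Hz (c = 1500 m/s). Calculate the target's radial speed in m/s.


From fd = 2*f*v/c, v = c*fd/(2*f) = 1500 * 1458.92 / (2*66841) = 16.37

16.37 m/s


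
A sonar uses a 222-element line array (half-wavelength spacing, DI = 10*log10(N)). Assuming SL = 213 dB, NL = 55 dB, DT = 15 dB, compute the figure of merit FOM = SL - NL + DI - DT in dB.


Step 1: DI = 10*log10(222) = 23.46 dB
Step 2: FOM = SL - NL + DI - DT = 213 - 55 + 23.46 - 15 = 166.46

166.46 dB


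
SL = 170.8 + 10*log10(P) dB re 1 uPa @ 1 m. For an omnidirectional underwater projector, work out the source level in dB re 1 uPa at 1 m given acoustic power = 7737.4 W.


209.69 dB


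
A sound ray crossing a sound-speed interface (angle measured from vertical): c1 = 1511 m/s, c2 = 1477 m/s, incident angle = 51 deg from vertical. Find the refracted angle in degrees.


sin(theta2) = (c2/c1)*sin(theta1) = (1477/1511)*sin(51 deg) = 0.75966
theta2 = arcsin(0.75966) = 49.43

49.43 deg


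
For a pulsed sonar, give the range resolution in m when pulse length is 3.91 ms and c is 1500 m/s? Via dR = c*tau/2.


dR = c*tau/2 = 1500 * 3.91e-3 / 2 = 2.9325

2.9325 m


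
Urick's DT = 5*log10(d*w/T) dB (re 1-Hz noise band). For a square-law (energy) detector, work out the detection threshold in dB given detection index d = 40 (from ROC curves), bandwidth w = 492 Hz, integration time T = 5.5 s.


DT = 5*log10(d*w/T) = 5*log10(40 * 492 / 5.5) = 5*log10(3578.18) = 17.77

17.77 dB


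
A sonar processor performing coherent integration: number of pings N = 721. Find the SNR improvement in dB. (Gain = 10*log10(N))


Gain = 10*log10(721) = 28.58

28.58 dB


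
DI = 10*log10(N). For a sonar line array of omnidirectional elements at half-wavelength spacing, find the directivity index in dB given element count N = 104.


DI = 10*log10(104) = 20.17

20.17 dB


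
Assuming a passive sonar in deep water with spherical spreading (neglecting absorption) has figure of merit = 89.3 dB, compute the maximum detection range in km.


29.17 km


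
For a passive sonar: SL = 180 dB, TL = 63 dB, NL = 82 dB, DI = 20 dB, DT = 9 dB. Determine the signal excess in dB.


SE = SL - TL - NL + DI - DT = 180 - 63 - 82 + 20 - 9 = 46

46 dB


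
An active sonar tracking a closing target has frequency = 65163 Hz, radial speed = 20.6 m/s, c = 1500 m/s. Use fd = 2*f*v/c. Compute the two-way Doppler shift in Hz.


fd = 2*f*v/c = 2 * 65163 * 20.6 / 1500 = 1789.81

1789.81 Hz


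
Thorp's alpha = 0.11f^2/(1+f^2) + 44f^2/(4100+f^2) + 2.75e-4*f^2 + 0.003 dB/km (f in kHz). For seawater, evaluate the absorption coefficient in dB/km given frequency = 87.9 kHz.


30.984 dB/km


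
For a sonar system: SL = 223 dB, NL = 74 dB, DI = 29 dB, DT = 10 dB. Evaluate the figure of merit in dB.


FOM = SL - NL + DI - DT = 223 - 74 + 29 - 10 = 168

168 dB


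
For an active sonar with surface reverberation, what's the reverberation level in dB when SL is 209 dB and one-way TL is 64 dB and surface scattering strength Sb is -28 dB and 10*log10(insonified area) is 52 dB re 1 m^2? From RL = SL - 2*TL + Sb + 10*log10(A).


RL = SL - 2*TL + Sb + 10*log10(A) = 209 - 2*64 + (-28) + 52 = 105

105 dB


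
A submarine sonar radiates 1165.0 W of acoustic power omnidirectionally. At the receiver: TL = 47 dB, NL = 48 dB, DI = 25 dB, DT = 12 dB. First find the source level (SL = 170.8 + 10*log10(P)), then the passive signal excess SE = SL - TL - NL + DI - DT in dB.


Step 1: SL = 170.8 + 10*log10(1165.0) = 201.46 dB
Step 2: SE = SL - TL - NL + DI - DT = 201.46 - 47 - 48 + 25 - 12 = 119.46

119.46 dB


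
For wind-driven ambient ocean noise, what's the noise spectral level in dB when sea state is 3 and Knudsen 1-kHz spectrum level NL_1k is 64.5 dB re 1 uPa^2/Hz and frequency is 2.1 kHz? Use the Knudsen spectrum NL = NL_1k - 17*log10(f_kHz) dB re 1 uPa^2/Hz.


59.02 dB


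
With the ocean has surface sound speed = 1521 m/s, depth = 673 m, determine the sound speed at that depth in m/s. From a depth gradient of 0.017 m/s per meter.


c = 1521 + 0.017 * 673 = 1532.441

1532.441 m/s


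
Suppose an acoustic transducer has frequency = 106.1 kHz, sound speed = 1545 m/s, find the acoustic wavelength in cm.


lambda = c/f = 1545 / 106100 = 0.0146 m = 1.46 cm

1.46 cm


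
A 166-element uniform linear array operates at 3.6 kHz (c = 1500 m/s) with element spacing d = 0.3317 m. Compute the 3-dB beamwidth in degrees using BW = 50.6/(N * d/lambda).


0.38 deg


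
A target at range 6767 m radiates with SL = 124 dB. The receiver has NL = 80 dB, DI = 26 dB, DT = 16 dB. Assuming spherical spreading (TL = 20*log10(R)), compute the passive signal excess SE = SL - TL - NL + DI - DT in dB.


Step 1: TL = 20*log10(6767) = 76.61 dB
Step 2: SE = 124 - 76.61 - 80 + 26 - 16 = -22.61

-22.61 dB


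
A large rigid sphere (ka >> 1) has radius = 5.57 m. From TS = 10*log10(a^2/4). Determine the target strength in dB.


8.9 dB


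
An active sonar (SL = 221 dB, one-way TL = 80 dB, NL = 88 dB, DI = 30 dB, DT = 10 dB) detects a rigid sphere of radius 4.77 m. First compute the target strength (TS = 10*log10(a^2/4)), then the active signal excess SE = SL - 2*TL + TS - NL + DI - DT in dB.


Step 1: TS = 10*log10(4.77^2/4) = 7.55 dB
Step 2: SE = SL - 2*TL + TS - NL + DI - DT = 221 - 2*80 + (7.55) - 88 + 30 - 10 = 0.55

0.55 dB


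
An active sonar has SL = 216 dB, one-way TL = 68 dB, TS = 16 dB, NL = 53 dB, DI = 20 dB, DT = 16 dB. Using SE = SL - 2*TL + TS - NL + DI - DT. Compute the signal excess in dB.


SE = SL - 2*TL + TS - NL + DI - DT = 216 - 2*68 + (16) - 53 + 20 - 16 = 47

47 dB


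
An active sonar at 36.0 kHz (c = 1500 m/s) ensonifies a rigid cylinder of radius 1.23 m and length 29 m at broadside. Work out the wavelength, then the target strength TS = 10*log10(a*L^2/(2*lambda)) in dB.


Step 1: lambda = c/f = 1500/36000 = 0.04167 m
Step 2: TS = 10*log10(a*L^2/(2*lambda)) = 10*log10(1.23*29^2/(2*0.04167)) = 40.94

40.94 dB


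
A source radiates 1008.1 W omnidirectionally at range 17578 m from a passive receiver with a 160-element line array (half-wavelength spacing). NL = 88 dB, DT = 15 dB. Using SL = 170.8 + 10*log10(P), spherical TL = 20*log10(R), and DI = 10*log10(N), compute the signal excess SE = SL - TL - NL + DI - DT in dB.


Step 1: SL = 170.8 + 10*log10(1008.1) = 200.84 dB
Step 2: TL = 20*log10(17578) = 84.9 dB
Step 3: DI = 10*log10(160) = 22.04 dB
Step 4: SE = SL - TL - NL + DI - DT = 200.84 - 84.9 - 88 + 22.04 - 15 = 34.98

34.98 dB


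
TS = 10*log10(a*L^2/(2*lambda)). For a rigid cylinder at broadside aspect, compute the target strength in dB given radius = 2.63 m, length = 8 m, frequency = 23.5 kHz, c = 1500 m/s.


lambda = 1500/23500 = 0.06383 m
TS = 10*log10(2.63*8^2/(2*0.06383)) = 31.2

31.2 dB


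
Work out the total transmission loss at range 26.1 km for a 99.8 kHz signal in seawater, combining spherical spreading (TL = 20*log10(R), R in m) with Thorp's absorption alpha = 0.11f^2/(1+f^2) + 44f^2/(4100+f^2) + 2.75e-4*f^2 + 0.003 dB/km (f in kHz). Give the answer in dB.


976.29 dB


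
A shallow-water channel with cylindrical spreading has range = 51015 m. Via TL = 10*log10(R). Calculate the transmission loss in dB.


TL = 10*log10(51015) = 47.08

47.08 dB


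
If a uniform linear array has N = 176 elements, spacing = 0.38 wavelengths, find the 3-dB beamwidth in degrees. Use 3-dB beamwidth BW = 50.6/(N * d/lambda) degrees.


BW = 50.6 / (176 * 0.38) = 50.6 / 66.88 = 0.76

0.76 deg


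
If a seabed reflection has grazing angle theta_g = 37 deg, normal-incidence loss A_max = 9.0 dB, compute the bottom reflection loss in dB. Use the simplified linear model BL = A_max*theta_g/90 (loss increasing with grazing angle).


BL = A_max * theta_g / 90 = 9.0 * 37 / 90 = 3.7

3.7 dB


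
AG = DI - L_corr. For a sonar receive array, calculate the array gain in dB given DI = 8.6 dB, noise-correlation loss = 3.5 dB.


AG = DI - L_corr = 8.6 - 3.5 = 5.1

5.1 dB


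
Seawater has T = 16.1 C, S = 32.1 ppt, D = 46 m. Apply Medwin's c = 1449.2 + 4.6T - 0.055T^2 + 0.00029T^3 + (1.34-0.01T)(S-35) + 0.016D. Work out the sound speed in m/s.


c = 1449.2 + 4.6*16.1 - 0.055*16.1^2 + 0.00029*16.1^3 + (1.34 - 0.01*16.1)*(32.1 - 35) + 0.016*46 = 1507.53

1507.53 m/s


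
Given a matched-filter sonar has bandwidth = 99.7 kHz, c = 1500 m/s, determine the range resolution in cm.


0.75 cm


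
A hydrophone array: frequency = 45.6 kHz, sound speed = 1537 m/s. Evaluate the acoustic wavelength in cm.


lambda = c/f = 1537 / 45600 = 0.0337 m = 3.37 cm

3.37 cm


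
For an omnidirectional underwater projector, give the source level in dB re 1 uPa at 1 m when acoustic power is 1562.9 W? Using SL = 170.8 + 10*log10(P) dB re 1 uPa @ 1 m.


SL = 170.8 + 10*log10(1562.9) = 170.8 + 31.94 = 202.74

202.74 dB


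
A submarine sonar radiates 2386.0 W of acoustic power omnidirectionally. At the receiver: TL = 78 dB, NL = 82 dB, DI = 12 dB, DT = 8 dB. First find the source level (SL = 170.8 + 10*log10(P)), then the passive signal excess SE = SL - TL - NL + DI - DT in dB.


Step 1: SL = 170.8 + 10*log10(2386.0) = 204.58 dB
Step 2: SE = SL - TL - NL + DI - DT = 204.58 - 78 - 82 + 12 - 8 = 48.58

48.58 dB


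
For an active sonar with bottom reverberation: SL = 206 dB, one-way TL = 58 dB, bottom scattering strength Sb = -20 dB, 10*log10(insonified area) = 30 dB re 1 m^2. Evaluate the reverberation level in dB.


100 dB


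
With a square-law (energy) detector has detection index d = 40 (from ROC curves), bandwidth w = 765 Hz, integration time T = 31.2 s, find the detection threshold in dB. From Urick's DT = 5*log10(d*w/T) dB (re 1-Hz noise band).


DT = 5*log10(d*w/T) = 5*log10(40 * 765 / 31.2) = 5*log10(980.77) = 14.96

14.96 dB


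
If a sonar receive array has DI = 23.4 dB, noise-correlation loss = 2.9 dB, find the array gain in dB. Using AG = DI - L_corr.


20.5 dB


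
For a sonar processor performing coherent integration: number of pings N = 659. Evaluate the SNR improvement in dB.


Gain = 10*log10(659) = 28.19

28.19 dB


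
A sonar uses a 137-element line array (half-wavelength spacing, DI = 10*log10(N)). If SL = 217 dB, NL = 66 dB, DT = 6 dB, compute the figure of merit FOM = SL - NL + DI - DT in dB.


Step 1: DI = 10*log10(137) = 21.37 dB
Step 2: FOM = SL - NL + DI - DT = 217 - 66 + 21.37 - 6 = 166.37

166.37 dB


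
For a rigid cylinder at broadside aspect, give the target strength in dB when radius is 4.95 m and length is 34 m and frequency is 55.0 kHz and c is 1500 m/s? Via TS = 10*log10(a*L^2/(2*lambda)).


lambda = 1500/55000 = 0.02727 m
TS = 10*log10(4.95*34^2/(2*0.02727)) = 50.21

50.21 dB


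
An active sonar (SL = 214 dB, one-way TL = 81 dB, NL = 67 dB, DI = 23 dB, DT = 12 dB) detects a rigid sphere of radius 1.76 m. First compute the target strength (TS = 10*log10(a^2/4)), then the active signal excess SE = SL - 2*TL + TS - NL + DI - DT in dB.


Step 1: TS = 10*log10(1.76^2/4) = -1.11 dB
Step 2: SE = SL - 2*TL + TS - NL + DI - DT = 214 - 2*81 + (-1.11) - 67 + 23 - 12 = -5.11

-5.11 dB


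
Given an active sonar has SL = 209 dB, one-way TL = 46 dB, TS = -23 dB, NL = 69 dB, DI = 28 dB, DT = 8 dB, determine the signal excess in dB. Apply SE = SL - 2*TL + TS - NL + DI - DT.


SE = SL - 2*TL + TS - NL + DI - DT = 209 - 2*46 + (-23) - 69 + 28 - 8 = 45

45 dB


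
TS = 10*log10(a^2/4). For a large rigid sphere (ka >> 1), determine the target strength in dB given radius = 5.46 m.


8.72 dB


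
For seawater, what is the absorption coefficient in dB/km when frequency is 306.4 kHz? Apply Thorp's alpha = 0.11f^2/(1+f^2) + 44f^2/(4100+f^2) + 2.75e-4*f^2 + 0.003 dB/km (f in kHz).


68.089 dB/km


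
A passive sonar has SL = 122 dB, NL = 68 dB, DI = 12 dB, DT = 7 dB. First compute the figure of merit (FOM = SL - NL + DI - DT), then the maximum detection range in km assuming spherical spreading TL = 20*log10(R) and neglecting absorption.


Step 1: FOM = SL - NL + DI - DT = 122 - 68 + 12 - 7 = 59 dB
Step 2: at max range FOM = TL = 20*log10(R), so R = 10^(59/20) = 891.25 m = 0.89 km

0.89 km


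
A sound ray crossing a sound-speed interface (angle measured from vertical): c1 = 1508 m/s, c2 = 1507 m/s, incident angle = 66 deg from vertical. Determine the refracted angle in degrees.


65.91 deg


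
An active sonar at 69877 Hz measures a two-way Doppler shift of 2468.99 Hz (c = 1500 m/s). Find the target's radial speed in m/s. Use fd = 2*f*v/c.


26.5 m/s


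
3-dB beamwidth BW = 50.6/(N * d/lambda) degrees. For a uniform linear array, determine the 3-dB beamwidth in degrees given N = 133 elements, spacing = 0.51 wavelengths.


BW = 50.6 / (133 * 0.51) = 50.6 / 67.83 = 0.75

0.75 deg


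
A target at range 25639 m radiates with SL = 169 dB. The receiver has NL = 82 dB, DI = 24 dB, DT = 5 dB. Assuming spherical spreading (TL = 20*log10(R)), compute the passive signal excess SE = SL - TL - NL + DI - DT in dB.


Step 1: TL = 20*log10(25639) = 88.18 dB
Step 2: SE = 169 - 88.18 - 82 + 24 - 5 = 17.82

17.82 dB


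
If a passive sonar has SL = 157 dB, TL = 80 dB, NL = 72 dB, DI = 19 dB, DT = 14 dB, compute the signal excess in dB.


10 dB


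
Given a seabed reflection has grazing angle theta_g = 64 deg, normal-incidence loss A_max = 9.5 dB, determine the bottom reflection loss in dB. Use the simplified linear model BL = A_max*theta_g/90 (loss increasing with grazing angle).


BL = A_max * theta_g / 90 = 9.5 * 64 / 90 = 6.76

6.76 dB


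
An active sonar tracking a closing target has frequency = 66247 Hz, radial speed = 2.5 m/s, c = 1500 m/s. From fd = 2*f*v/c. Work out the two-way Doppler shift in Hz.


fd = 2*f*v/c = 2 * 66247 * 2.5 / 1500 = 220.82

220.82 Hz


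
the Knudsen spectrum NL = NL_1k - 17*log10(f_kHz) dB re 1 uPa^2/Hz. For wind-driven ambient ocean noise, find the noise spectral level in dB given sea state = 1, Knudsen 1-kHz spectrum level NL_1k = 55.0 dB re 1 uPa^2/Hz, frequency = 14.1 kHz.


NL = NL_1k - 17*log10(f_kHz) = 55.0 - 17*log10(14.1) = 55.0 - (19.54) = 35.46

35.46 dB


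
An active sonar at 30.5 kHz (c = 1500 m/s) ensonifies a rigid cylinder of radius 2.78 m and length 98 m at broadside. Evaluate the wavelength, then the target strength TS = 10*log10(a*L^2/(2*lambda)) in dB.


Step 1: lambda = c/f = 1500/30500 = 0.04918 m
Step 2: TS = 10*log10(a*L^2/(2*lambda)) = 10*log10(2.78*98^2/(2*0.04918)) = 54.34

54.34 dB


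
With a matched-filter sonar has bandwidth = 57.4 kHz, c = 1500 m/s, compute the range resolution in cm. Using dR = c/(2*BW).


1.31 cm


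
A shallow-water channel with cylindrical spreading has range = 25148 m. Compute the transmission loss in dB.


TL = 10*log10(25148) = 44.01

44.01 dB


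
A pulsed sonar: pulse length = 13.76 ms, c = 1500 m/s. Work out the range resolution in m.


dR = c*tau/2 = 1500 * 13.76e-3 / 2 = 10.32

10.32 m


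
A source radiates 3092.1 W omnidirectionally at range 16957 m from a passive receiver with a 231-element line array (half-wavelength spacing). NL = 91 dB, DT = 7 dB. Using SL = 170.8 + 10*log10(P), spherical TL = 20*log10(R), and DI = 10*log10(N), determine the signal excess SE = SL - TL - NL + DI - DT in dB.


46.75 dB


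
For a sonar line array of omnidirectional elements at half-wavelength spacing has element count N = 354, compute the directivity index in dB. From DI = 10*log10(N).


DI = 10*log10(354) = 25.49

25.49 dB


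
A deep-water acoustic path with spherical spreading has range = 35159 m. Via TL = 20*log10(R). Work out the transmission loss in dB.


TL = 20*log10(35159) = 90.92

90.92 dB


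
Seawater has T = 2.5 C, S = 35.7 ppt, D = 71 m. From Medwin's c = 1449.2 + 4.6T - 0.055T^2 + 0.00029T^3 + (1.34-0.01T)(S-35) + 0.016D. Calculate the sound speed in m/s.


1462.42 m/s


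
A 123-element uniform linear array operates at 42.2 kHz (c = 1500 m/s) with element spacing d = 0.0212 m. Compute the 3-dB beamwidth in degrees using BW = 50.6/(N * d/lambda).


Step 1: lambda = 1500/42200 = 0.03555 m
Step 2: d/lambda = 0.0212/0.03555 = 0.5963
Step 3: BW = 50.6/(N * d/lambda) = 50.6/(123 * 0.5963) = 0.69

0.69 deg


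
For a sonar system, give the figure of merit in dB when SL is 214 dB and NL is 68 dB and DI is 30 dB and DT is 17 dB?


FOM = SL - NL + DI - DT = 214 - 68 + 30 - 17 = 159

159 dB


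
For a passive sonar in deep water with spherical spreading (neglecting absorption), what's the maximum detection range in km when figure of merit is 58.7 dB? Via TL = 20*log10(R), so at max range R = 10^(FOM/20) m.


0.86 km


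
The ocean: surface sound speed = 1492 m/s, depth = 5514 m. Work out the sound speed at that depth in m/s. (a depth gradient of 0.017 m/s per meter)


c = 1492 + 0.017 * 5514 = 1585.738

1585.738 m/s


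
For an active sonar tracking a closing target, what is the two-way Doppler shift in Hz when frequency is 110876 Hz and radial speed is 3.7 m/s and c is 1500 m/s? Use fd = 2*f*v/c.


fd = 2*f*v/c = 2 * 110876 * 3.7 / 1500 = 546.99

546.99 Hz


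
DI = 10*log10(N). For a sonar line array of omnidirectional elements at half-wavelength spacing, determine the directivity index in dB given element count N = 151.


DI = 10*log10(151) = 21.79

21.79 dB


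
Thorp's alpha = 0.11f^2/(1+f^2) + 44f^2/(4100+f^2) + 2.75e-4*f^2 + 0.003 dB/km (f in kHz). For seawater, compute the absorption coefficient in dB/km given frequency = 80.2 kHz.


28.753 dB/km


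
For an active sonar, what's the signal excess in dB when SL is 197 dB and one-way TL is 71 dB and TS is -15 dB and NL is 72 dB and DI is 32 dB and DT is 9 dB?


-9 dB


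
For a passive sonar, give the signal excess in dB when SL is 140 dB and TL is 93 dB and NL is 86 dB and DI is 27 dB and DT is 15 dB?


SE = SL - TL - NL + DI - DT = 140 - 93 - 86 + 27 - 15 = -27

-27 dB


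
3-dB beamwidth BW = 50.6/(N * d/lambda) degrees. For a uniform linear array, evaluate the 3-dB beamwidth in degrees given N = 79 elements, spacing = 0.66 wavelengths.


BW = 50.6 / (79 * 0.66) = 50.6 / 52.14 = 0.97

0.97 deg


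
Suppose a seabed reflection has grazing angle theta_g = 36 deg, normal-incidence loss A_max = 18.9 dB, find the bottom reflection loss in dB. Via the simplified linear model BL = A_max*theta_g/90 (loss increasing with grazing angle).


BL = A_max * theta_g / 90 = 18.9 * 36 / 90 = 7.56

7.56 dB


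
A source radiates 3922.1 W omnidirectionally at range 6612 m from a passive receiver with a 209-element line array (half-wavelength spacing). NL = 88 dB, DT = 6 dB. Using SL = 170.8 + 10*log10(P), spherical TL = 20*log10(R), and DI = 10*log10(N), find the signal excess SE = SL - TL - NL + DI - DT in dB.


Step 1: SL = 170.8 + 10*log10(3922.1) = 206.74 dB
Step 2: TL = 20*log10(6612) = 76.41 dB
Step 3: DI = 10*log10(209) = 23.2 dB
Step 4: SE = SL - TL - NL + DI - DT = 206.74 - 76.41 - 88 + 23.2 - 6 = 59.53

59.53 dB


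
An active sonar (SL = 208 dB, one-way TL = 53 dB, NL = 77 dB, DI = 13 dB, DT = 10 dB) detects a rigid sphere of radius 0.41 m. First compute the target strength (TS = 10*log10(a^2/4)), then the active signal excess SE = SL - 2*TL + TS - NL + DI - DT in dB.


Step 1: TS = 10*log10(0.41^2/4) = -13.76 dB
Step 2: SE = SL - 2*TL + TS - NL + DI - DT = 208 - 2*53 + (-13.76) - 77 + 13 - 10 = 14.24

14.24 dB


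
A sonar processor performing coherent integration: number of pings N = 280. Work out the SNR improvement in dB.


Gain = 10*log10(280) = 24.47

24.47 dB


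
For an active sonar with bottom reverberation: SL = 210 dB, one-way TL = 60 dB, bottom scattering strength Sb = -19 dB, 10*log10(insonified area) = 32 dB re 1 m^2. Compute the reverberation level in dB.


103 dB


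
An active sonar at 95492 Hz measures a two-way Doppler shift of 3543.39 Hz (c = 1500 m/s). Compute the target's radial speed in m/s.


27.83 m/s


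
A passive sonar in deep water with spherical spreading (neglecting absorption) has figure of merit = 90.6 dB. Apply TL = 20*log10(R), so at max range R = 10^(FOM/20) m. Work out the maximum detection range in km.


33.88 km


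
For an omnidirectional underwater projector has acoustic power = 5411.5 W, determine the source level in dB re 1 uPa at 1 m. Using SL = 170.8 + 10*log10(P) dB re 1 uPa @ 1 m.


SL = 170.8 + 10*log10(5411.5) = 170.8 + 37.33 = 208.13

208.13 dB


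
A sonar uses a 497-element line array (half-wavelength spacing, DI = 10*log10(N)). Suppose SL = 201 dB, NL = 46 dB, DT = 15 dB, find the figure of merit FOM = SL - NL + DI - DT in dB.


Step 1: DI = 10*log10(497) = 26.96 dB
Step 2: FOM = SL - NL + DI - DT = 201 - 46 + 26.96 - 15 = 166.96

166.96 dB


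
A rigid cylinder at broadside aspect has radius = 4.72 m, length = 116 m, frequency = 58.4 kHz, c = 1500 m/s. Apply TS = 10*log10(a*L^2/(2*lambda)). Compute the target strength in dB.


lambda = 1500/58400 = 0.02568 m
TS = 10*log10(4.72*116^2/(2*0.02568)) = 60.92

60.92 dB


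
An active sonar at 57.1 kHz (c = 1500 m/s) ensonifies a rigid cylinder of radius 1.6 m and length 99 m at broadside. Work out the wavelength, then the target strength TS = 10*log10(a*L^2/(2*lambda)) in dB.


Step 1: lambda = c/f = 1500/57100 = 0.02627 m
Step 2: TS = 10*log10(a*L^2/(2*lambda)) = 10*log10(1.6*99^2/(2*0.02627)) = 54.75

54.75 dB


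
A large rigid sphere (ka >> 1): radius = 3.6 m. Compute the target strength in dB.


5.11 dB


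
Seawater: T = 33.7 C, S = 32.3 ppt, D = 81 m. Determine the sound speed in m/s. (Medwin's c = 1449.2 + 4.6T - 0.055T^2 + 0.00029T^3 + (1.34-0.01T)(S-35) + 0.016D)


c = 1449.2 + 4.6*33.7 - 0.055*33.7^2 + 0.00029*33.7^3 + (1.34 - 0.01*33.7)*(32.3 - 35) + 0.016*81 = 1551.44

1551.44 m/s


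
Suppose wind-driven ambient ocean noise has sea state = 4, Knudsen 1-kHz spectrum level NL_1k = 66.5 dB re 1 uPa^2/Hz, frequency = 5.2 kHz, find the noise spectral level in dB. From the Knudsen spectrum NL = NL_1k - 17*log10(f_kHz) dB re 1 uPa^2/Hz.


54.33 dB


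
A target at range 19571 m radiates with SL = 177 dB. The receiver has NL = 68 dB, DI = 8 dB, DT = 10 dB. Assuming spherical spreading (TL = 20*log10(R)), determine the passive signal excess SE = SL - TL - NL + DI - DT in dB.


21.17 dB


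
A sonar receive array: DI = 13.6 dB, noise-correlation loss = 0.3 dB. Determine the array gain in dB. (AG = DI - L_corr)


AG = DI - L_corr = 13.6 - 0.3 = 13.3

13.3 dB


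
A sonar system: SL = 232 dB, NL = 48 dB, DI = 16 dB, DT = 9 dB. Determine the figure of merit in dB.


FOM = SL - NL + DI - DT = 232 - 48 + 16 - 9 = 191

191 dB


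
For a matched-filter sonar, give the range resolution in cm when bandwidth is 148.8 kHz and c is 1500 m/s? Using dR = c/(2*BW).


dR = c/(2*BW) = 1500 / (2 * 148.8e3) = 0.005 m = 0.5 cm

0.5 cm
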